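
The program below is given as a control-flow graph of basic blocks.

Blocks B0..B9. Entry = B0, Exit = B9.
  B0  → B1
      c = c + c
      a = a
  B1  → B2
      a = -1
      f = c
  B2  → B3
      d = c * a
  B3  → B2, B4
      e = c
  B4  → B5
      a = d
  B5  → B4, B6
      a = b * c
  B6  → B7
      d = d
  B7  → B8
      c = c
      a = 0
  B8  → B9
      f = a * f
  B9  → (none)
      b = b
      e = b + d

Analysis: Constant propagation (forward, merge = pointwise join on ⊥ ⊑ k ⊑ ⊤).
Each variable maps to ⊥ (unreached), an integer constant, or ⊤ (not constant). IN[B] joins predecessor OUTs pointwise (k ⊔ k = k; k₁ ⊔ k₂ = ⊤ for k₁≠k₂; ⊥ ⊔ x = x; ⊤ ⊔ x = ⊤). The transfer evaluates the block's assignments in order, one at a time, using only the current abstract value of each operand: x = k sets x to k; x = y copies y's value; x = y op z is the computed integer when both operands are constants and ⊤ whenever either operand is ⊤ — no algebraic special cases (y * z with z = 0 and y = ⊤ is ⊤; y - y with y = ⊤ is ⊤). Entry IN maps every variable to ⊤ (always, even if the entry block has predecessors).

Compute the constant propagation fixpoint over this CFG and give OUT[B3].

Fixpoint table:
  B0:  IN=(all ⊤)  OUT=(all ⊤)
  B1:  IN=(all ⊤)  OUT={a:-1; rest ⊤}
  B2:  IN={a:-1; rest ⊤}  OUT={a:-1; rest ⊤}
  B3:  IN={a:-1; rest ⊤}  OUT={a:-1; rest ⊤}
  B4:  IN=(all ⊤)  OUT=(all ⊤)
  B5:  IN=(all ⊤)  OUT=(all ⊤)
  B6:  IN=(all ⊤)  OUT=(all ⊤)
  B7:  IN=(all ⊤)  OUT={a:0; rest ⊤}
  B8:  IN={a:0; rest ⊤}  OUT={a:0; rest ⊤}
  B9:  IN={a:0; rest ⊤}  OUT={a:0; rest ⊤}

Merge at B3: IN[B3] = OUT[B2] = {a: -1, b: ⊤, c: ⊤, d: ⊤, e: ⊤, f: ⊤}
Applying B3's transfer function to that IN value gives OUT[B3] (row B3 above).

Answer: {a: -1, b: ⊤, c: ⊤, d: ⊤, e: ⊤, f: ⊤}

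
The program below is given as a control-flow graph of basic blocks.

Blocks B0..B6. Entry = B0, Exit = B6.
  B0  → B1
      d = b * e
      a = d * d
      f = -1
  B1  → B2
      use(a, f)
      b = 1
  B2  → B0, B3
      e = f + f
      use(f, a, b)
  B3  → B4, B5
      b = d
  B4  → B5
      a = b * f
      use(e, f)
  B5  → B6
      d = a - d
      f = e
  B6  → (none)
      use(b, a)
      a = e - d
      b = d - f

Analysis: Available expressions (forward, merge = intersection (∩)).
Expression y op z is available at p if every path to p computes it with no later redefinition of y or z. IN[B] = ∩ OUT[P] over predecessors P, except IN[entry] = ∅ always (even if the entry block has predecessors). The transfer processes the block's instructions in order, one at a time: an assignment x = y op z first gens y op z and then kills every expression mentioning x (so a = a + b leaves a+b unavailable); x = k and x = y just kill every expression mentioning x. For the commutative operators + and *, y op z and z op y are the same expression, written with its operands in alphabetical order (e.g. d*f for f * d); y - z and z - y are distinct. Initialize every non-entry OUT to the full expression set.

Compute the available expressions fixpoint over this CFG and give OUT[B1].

Answer: {d*d}

Working:
Converged values:
  B0:   IN={}   OUT={b*e, d*d}
  B1:   IN={b*e, d*d}   OUT={d*d}
  B2:   IN={d*d}   OUT={d*d, f+f}
  B3:   IN={d*d, f+f}   OUT={d*d, f+f}
  B4:   IN={d*d, f+f}   OUT={b*f, d*d, f+f}
  B5:   IN={d*d, f+f}   OUT={}
  B6:   IN={}   OUT={d-f, e-d}

Merge at B1: IN[B1] = OUT[B0] = {b*e, d*d}
Applying B1's transfer function to that IN value gives OUT[B1] (row B1 above).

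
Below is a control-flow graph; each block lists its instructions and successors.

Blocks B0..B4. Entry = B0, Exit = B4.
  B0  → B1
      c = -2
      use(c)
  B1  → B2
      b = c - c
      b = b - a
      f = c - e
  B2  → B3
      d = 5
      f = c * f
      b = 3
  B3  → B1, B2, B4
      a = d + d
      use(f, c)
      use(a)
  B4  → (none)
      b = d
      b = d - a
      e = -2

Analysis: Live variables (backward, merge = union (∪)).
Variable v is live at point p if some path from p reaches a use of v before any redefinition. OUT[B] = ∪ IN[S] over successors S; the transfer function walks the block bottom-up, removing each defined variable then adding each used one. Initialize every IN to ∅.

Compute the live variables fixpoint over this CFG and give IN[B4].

Per-block solution:
  B0:  IN={a, e}  OUT={a, c, e}
  B1:  IN={a, c, e}  OUT={c, e, f}
  B2:  IN={c, e, f}  OUT={c, d, e, f}
  B3:  IN={c, d, e, f}  OUT={a, c, d, e, f}
  B4:  IN={a, d}  OUT={}

B4 is the boundary node: OUT[B4] = {}
Applying B4's transfer function to that OUT value gives IN[B4] (row B4 above).

Answer: {a, d}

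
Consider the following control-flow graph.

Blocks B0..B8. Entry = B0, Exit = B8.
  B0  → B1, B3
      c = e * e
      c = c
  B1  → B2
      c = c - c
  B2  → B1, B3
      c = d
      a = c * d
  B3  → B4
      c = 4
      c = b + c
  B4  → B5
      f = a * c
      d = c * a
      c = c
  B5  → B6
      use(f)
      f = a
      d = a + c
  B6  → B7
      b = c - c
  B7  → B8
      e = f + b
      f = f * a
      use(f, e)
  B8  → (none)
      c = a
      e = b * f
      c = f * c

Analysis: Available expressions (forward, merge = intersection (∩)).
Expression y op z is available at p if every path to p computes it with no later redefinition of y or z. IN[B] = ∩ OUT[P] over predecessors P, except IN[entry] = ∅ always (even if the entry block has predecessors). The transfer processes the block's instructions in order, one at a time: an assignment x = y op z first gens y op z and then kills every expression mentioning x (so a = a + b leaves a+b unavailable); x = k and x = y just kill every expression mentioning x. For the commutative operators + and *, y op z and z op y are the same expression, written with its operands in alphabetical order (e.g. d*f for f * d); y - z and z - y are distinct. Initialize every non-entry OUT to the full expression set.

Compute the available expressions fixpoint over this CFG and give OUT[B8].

Answer: {b*f}

Working:
Per-block solution:
  B0:   IN={}   OUT={e*e}
  B1:   IN={e*e}   OUT={e*e}
  B2:   IN={e*e}   OUT={c*d, e*e}
  B3:   IN={e*e}   OUT={e*e}
  B4:   IN={e*e}   OUT={e*e}
  B5:   IN={e*e}   OUT={a+c, e*e}
  B6:   IN={a+c, e*e}   OUT={a+c, c-c, e*e}
  B7:   IN={a+c, c-c, e*e}   OUT={a+c, c-c}
  B8:   IN={a+c, c-c}   OUT={b*f}

Merge at B8: IN[B8] = OUT[B7] = {a+c, c-c}
Applying B8's transfer function to that IN value gives OUT[B8] (row B8 above).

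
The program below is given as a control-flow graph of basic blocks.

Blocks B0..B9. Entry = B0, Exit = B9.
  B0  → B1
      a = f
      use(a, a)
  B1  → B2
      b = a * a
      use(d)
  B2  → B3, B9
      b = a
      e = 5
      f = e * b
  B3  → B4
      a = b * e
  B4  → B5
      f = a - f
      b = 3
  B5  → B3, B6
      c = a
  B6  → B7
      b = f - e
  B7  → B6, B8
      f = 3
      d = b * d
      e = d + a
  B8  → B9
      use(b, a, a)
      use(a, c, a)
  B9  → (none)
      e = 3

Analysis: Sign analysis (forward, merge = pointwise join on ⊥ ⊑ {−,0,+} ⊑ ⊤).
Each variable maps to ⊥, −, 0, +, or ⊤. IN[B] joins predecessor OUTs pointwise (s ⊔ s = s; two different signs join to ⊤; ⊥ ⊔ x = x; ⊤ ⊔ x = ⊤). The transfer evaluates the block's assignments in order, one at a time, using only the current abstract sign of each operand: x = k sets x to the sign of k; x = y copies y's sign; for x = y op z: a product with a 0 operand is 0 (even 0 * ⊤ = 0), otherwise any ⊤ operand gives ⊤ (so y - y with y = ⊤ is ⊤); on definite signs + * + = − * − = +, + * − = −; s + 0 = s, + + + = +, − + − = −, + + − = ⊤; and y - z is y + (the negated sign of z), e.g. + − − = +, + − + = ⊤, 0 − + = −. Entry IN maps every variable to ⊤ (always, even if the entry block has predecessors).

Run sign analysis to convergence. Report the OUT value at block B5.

Answer: {a: ⊤, b: +, c: ⊤, d: ⊤, e: +, f: ⊤}

Trace:
Converged values:
  B0:  IN=(all ⊤)  OUT=(all ⊤)
  B1:  IN=(all ⊤)  OUT=(all ⊤)
  B2:  IN=(all ⊤)  OUT={e:+; rest ⊤}
  B3:  IN={e:+; rest ⊤}  OUT={e:+; rest ⊤}
  B4:  IN={e:+; rest ⊤}  OUT={b:+, e:+; rest ⊤}
  B5:  IN={b:+, e:+; rest ⊤}  OUT={b:+, e:+; rest ⊤}
  B6:  IN=(all ⊤)  OUT=(all ⊤)
  B7:  IN=(all ⊤)  OUT={f:+; rest ⊤}
  B8:  IN={f:+; rest ⊤}  OUT={f:+; rest ⊤}
  B9:  IN=(all ⊤)  OUT={e:+; rest ⊤}

Merge at B5: IN[B5] = OUT[B4] = {a: ⊤, b: +, c: ⊤, d: ⊤, e: +, f: ⊤}
Applying B5's transfer function to that IN value gives OUT[B5] (row B5 above).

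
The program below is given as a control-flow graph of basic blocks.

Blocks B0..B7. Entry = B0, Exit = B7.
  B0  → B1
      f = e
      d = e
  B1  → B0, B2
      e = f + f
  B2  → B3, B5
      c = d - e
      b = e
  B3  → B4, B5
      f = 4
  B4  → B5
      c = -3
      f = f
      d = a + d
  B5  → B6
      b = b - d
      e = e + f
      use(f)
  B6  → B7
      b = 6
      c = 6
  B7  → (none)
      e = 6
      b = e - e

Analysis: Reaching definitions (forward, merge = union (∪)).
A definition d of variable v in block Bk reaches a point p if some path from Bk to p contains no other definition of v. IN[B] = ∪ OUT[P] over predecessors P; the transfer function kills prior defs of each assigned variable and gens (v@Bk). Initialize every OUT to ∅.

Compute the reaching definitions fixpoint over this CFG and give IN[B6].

Fixpoint table:
  B0: | IN={d@B0, e@B1, f@B0} | OUT={d@B0, e@B1, f@B0}
  B1: | IN={d@B0, e@B1, f@B0} | OUT={d@B0, e@B1, f@B0}
  B2: | IN={d@B0, e@B1, f@B0} | OUT={b@B2, c@B2, d@B0, e@B1, f@B0}
  B3: | IN={b@B2, c@B2, d@B0, e@B1, f@B0} | OUT={b@B2, c@B2, d@B0, e@B1, f@B3}
  B4: | IN={b@B2, c@B2, d@B0, e@B1, f@B3} | OUT={b@B2, c@B4, d@B4, e@B1, f@B4}
  B5: | IN={b@B2, c@B2, c@B4, d@B0, d@B4, e@B1, f@B0, f@B3, f@B4} | OUT={b@B5, c@B2, c@B4, d@B0, d@B4, e@B5, f@B0, f@B3, f@B4}
  B6: | IN={b@B5, c@B2, c@B4, d@B0, d@B4, e@B5, f@B0, f@B3, f@B4} | OUT={b@B6, c@B6, d@B0, d@B4, e@B5, f@B0, f@B3, f@B4}
  B7: | IN={b@B6, c@B6, d@B0, d@B4, e@B5, f@B0, f@B3, f@B4} | OUT={b@B7, c@B6, d@B0, d@B4, e@B7, f@B0, f@B3, f@B4}

Merge at B6: IN[B6] = OUT[B5] = {b@B5, c@B2, c@B4, d@B0, d@B4, e@B5, f@B0, f@B3, f@B4}

Answer: {b@B5, c@B2, c@B4, d@B0, d@B4, e@B5, f@B0, f@B3, f@B4}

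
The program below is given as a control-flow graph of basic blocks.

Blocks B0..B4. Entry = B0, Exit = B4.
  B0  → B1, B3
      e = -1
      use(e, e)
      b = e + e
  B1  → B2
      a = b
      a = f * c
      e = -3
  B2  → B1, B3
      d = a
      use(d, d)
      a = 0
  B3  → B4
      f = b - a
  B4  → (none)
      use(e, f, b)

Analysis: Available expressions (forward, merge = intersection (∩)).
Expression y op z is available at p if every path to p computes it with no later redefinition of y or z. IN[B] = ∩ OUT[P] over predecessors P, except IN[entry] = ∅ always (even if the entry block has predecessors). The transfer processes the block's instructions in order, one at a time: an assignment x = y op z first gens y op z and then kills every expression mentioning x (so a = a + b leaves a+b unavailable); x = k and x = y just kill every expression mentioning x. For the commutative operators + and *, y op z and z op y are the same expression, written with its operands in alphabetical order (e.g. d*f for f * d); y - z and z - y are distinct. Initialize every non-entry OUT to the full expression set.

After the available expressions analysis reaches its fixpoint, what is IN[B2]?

Converged values:
  B0: | IN={} | OUT={e+e}
  B1: | IN={} | OUT={c*f}
  B2: | IN={c*f} | OUT={c*f}
  B3: | IN={} | OUT={b-a}
  B4: | IN={b-a} | OUT={b-a}

Merge at B2: IN[B2] = OUT[B1] = {c*f}

Answer: {c*f}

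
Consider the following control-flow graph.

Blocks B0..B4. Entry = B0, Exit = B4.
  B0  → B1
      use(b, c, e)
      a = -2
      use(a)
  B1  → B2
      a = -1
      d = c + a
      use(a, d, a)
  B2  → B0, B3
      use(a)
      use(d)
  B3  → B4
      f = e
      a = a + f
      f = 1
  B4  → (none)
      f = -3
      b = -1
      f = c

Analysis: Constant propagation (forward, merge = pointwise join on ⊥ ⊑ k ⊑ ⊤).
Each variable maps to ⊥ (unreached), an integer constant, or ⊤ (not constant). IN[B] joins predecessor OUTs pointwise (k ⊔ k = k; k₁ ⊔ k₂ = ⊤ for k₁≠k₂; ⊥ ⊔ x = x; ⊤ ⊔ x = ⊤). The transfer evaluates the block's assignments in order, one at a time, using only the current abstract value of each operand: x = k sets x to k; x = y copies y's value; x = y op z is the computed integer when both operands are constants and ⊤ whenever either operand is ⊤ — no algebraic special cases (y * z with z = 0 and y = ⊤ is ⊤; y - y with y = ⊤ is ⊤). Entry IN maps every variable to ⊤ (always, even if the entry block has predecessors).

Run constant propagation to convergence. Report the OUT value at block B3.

Per-block solution:
  B0:  IN=(all ⊤)  OUT={a:-2; rest ⊤}
  B1:  IN={a:-2; rest ⊤}  OUT={a:-1; rest ⊤}
  B2:  IN={a:-1; rest ⊤}  OUT={a:-1; rest ⊤}
  B3:  IN={a:-1; rest ⊤}  OUT={f:1; rest ⊤}
  B4:  IN={f:1; rest ⊤}  OUT={b:-1; rest ⊤}

Merge at B3: IN[B3] = OUT[B2] = {a: -1, b: ⊤, c: ⊤, d: ⊤, e: ⊤, f: ⊤}
Applying B3's transfer function to that IN value gives OUT[B3] (row B3 above).

Answer: {a: ⊤, b: ⊤, c: ⊤, d: ⊤, e: ⊤, f: 1}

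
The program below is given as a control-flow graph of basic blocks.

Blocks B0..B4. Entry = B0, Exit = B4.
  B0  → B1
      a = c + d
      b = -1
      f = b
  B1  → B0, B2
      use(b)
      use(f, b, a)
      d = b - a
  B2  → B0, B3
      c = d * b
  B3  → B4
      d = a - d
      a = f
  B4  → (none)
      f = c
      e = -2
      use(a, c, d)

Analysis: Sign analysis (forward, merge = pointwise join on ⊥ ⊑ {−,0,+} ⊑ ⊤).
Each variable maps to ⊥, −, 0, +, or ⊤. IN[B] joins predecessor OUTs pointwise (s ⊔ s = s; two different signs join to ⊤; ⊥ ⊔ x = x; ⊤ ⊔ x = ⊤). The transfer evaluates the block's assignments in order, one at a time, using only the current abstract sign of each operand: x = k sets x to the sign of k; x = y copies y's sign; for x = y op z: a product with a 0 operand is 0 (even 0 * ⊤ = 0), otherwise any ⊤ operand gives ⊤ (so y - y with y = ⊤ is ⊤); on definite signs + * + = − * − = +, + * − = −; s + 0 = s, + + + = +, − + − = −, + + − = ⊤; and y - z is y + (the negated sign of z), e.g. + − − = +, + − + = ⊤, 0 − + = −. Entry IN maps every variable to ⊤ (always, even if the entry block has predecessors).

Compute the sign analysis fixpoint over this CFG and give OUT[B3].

Converged values:
  B0:  IN=(all ⊤)  OUT={b:-, f:-; rest ⊤}
  B1:  IN={b:-, f:-; rest ⊤}  OUT={b:-, f:-; rest ⊤}
  B2:  IN={b:-, f:-; rest ⊤}  OUT={b:-, f:-; rest ⊤}
  B3:  IN={b:-, f:-; rest ⊤}  OUT={a:-, b:-, f:-; rest ⊤}
  B4:  IN={a:-, b:-, f:-; rest ⊤}  OUT={a:-, b:-, e:-; rest ⊤}

Merge at B3: IN[B3] = OUT[B2] = {a: ⊤, b: -, c: ⊤, d: ⊤, e: ⊤, f: -}
Applying B3's transfer function to that IN value gives OUT[B3] (row B3 above).

Answer: {a: -, b: -, c: ⊤, d: ⊤, e: ⊤, f: -}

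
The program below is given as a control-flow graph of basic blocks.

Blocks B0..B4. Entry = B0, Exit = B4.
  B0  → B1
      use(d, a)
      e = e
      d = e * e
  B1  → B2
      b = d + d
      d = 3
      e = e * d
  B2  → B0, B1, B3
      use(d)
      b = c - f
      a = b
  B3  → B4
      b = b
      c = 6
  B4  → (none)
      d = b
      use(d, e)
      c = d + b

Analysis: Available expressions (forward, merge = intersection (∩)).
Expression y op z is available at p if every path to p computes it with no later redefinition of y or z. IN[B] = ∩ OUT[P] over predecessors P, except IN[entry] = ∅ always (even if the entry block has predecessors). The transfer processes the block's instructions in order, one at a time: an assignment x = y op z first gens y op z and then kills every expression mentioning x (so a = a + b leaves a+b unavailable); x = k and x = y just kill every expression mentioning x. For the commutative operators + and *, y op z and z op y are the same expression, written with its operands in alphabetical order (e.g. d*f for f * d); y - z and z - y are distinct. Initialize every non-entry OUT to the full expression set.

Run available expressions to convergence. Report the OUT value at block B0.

Answer: {e*e}

Working:
Per-block solution:
  B0:  IN={}  OUT={e*e}
  B1:  IN={}  OUT={}
  B2:  IN={}  OUT={c-f}
  B3:  IN={c-f}  OUT={}
  B4:  IN={}  OUT={b+d}

Merge at B0 (entry node, so the boundary value {} is joined with the incoming edge(s)): IN[B0] = {} ∩ OUT[B2] = {}
Applying B0's transfer function to that IN value gives OUT[B0] (row B0 above).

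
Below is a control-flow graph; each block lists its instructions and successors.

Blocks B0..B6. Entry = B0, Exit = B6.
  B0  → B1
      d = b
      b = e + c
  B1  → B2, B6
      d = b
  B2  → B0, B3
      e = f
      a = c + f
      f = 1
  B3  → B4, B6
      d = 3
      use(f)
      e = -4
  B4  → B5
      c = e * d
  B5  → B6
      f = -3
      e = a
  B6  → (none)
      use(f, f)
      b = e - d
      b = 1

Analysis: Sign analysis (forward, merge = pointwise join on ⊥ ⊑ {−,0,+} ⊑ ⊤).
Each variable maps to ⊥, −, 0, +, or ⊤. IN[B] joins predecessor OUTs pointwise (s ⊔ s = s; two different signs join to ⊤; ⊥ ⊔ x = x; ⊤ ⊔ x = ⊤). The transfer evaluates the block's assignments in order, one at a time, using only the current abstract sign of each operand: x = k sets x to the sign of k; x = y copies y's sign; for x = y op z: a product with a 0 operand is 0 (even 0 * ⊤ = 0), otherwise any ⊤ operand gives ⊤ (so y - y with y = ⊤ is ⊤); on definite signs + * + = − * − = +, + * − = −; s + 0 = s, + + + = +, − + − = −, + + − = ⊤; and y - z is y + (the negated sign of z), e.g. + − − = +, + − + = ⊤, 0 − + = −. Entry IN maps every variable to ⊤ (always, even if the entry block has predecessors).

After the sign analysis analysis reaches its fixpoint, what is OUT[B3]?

Converged values:
  B0:   IN=(all ⊤)   OUT=(all ⊤)
  B1:   IN=(all ⊤)   OUT=(all ⊤)
  B2:   IN=(all ⊤)   OUT={f:+; rest ⊤}
  B3:   IN={f:+; rest ⊤}   OUT={d:+, e:-, f:+; rest ⊤}
  B4:   IN={d:+, e:-, f:+; rest ⊤}   OUT={c:-, d:+, e:-, f:+; rest ⊤}
  B5:   IN={c:-, d:+, e:-, f:+; rest ⊤}   OUT={c:-, d:+, f:-; rest ⊤}
  B6:   IN=(all ⊤)   OUT={b:+; rest ⊤}

Merge at B3: IN[B3] = OUT[B2] = {a: ⊤, b: ⊤, c: ⊤, d: ⊤, e: ⊤, f: +}
Applying B3's transfer function to that IN value gives OUT[B3] (row B3 above).

Answer: {a: ⊤, b: ⊤, c: ⊤, d: +, e: -, f: +}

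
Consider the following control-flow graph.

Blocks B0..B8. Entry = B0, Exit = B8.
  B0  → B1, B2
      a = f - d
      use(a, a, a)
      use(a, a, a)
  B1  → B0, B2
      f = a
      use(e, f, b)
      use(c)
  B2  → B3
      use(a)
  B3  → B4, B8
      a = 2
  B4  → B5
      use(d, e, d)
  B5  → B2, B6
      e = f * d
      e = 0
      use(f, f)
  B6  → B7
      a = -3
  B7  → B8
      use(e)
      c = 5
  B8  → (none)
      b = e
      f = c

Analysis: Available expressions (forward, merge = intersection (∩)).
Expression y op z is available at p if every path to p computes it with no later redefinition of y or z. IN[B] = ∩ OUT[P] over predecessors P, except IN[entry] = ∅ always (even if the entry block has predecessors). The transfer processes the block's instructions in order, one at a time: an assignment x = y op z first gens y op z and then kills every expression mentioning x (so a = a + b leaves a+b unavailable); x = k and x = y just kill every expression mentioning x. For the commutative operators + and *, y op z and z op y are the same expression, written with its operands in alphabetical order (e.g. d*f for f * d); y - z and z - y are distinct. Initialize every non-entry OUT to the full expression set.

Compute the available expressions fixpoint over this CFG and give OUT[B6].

Converged values:
  B0:   IN={}   OUT={f-d}
  B1:   IN={f-d}   OUT={}
  B2:   IN={}   OUT={}
  B3:   IN={}   OUT={}
  B4:   IN={}   OUT={}
  B5:   IN={}   OUT={d*f}
  B6:   IN={d*f}   OUT={d*f}
  B7:   IN={d*f}   OUT={d*f}
  B8:   IN={}   OUT={}

Merge at B6: IN[B6] = OUT[B5] = {d*f}
Applying B6's transfer function to that IN value gives OUT[B6] (row B6 above).

Answer: {d*f}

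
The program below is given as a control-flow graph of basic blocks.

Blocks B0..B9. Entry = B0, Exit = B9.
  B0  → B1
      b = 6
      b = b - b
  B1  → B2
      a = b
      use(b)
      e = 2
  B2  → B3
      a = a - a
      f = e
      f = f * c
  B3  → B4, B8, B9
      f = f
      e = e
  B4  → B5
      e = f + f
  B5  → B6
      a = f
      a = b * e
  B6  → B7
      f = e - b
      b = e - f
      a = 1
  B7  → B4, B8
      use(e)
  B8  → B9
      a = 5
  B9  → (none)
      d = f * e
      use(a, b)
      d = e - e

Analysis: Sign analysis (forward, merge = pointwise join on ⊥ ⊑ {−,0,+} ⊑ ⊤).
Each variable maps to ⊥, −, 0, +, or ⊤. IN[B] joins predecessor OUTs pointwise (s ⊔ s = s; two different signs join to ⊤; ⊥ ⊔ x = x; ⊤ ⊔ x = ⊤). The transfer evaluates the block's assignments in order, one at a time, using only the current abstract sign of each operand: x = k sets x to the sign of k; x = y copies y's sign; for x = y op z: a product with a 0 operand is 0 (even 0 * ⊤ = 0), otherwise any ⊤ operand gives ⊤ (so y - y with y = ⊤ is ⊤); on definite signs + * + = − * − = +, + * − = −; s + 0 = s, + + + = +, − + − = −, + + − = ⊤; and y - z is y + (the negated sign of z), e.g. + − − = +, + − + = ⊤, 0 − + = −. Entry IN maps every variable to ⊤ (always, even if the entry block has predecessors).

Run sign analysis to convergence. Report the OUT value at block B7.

Answer: {a: +, b: ⊤, c: ⊤, d: ⊤, e: ⊤, f: ⊤}

Working:
Per-block solution:
  B0:   IN=(all ⊤)   OUT=(all ⊤)
  B1:   IN=(all ⊤)   OUT={e:+; rest ⊤}
  B2:   IN={e:+; rest ⊤}   OUT={e:+; rest ⊤}
  B3:   IN={e:+; rest ⊤}   OUT={e:+; rest ⊤}
  B4:   IN=(all ⊤)   OUT=(all ⊤)
  B5:   IN=(all ⊤)   OUT=(all ⊤)
  B6:   IN=(all ⊤)   OUT={a:+; rest ⊤}
  B7:   IN={a:+; rest ⊤}   OUT={a:+; rest ⊤}
  B8:   IN=(all ⊤)   OUT={a:+; rest ⊤}
  B9:   IN=(all ⊤)   OUT=(all ⊤)

Merge at B7: IN[B7] = OUT[B6] = {a: +, b: ⊤, c: ⊤, d: ⊤, e: ⊤, f: ⊤}
Applying B7's transfer function to that IN value gives OUT[B7] (row B7 above).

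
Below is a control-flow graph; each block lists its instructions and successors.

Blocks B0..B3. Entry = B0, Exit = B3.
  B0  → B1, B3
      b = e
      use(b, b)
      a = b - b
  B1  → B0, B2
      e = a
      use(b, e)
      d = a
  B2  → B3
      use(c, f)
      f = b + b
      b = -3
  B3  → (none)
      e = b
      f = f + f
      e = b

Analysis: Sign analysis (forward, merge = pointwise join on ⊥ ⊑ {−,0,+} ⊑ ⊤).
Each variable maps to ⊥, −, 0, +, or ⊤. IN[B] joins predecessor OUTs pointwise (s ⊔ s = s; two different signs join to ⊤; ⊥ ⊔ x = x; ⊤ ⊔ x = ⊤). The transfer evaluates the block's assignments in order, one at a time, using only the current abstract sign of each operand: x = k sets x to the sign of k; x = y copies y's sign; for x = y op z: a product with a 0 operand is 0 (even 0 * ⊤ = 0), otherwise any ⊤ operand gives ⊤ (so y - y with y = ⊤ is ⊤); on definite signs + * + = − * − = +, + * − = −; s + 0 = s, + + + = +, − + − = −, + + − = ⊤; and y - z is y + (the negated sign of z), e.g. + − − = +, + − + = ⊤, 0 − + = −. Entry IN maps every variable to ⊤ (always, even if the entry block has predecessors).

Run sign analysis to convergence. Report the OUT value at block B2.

Answer: {a: ⊤, b: -, c: ⊤, d: ⊤, e: ⊤, f: ⊤}

Derivation:
Per-block solution:
  B0:   IN=(all ⊤)   OUT=(all ⊤)
  B1:   IN=(all ⊤)   OUT=(all ⊤)
  B2:   IN=(all ⊤)   OUT={b:-; rest ⊤}
  B3:   IN=(all ⊤)   OUT=(all ⊤)

Merge at B2: IN[B2] = OUT[B1] = {a: ⊤, b: ⊤, c: ⊤, d: ⊤, e: ⊤, f: ⊤}
Applying B2's transfer function to that IN value gives OUT[B2] (row B2 above).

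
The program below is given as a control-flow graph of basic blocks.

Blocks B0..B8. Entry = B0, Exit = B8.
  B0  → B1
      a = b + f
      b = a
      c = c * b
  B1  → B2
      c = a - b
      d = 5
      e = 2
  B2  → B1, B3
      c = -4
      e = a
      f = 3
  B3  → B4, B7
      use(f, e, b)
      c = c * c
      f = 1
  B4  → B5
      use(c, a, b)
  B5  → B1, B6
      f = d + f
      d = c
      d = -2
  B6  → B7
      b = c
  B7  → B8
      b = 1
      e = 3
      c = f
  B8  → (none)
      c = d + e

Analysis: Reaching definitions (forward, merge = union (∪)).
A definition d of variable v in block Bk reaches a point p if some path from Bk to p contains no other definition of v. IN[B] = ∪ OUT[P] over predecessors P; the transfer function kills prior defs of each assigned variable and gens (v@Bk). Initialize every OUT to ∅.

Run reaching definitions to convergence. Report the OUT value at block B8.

Per-block solution:
  B0:   IN={}   OUT={a@B0, b@B0, c@B0}
  B1:   IN={a@B0, b@B0, c@B0, c@B2, c@B3, d@B1, d@B5, e@B2, f@B2, f@B5}   OUT={a@B0, b@B0, c@B1, d@B1, e@B1, f@B2, f@B5}
  B2:   IN={a@B0, b@B0, c@B1, d@B1, e@B1, f@B2, f@B5}   OUT={a@B0, b@B0, c@B2, d@B1, e@B2, f@B2}
  B3:   IN={a@B0, b@B0, c@B2, d@B1, e@B2, f@B2}   OUT={a@B0, b@B0, c@B3, d@B1, e@B2, f@B3}
  B4:   IN={a@B0, b@B0, c@B3, d@B1, e@B2, f@B3}   OUT={a@B0, b@B0, c@B3, d@B1, e@B2, f@B3}
  B5:   IN={a@B0, b@B0, c@B3, d@B1, e@B2, f@B3}   OUT={a@B0, b@B0, c@B3, d@B5, e@B2, f@B5}
  B6:   IN={a@B0, b@B0, c@B3, d@B5, e@B2, f@B5}   OUT={a@B0, b@B6, c@B3, d@B5, e@B2, f@B5}
  B7:   IN={a@B0, b@B0, b@B6, c@B3, d@B1, d@B5, e@B2, f@B3, f@B5}   OUT={a@B0, b@B7, c@B7, d@B1, d@B5, e@B7, f@B3, f@B5}
  B8:   IN={a@B0, b@B7, c@B7, d@B1, d@B5, e@B7, f@B3, f@B5}   OUT={a@B0, b@B7, c@B8, d@B1, d@B5, e@B7, f@B3, f@B5}

Merge at B8: IN[B8] = OUT[B7] = {a@B0, b@B7, c@B7, d@B1, d@B5, e@B7, f@B3, f@B5}
Applying B8's transfer function to that IN value gives OUT[B8] (row B8 above).

Answer: {a@B0, b@B7, c@B8, d@B1, d@B5, e@B7, f@B3, f@B5}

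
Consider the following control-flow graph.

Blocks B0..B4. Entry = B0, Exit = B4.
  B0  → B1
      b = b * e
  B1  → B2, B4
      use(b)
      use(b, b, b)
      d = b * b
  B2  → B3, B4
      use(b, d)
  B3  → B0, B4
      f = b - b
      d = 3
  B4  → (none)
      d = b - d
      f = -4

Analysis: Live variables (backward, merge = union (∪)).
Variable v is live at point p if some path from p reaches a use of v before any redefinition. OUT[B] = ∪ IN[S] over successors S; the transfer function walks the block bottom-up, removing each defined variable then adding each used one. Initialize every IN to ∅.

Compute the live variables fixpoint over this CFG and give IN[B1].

Converged values:
  B0: | IN={b, e} | OUT={b, e}
  B1: | IN={b, e} | OUT={b, d, e}
  B2: | IN={b, d, e} | OUT={b, d, e}
  B3: | IN={b, e} | OUT={b, d, e}
  B4: | IN={b, d} | OUT={}

Merge at B1: OUT[B1] = IN[B2] ⊔ IN[B4] = {b, d, e}
Applying B1's transfer function to that OUT value gives IN[B1] (row B1 above).

Answer: {b, e}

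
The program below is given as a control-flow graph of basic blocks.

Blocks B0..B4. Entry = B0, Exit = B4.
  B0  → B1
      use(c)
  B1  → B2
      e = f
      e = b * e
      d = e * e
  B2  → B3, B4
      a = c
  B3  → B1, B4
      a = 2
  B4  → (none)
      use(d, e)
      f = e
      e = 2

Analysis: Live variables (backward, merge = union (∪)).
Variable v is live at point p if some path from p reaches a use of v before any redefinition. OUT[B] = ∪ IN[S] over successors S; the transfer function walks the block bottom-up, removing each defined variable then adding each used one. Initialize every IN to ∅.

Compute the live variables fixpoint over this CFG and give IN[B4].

Fixpoint table:
  B0: | IN={b, c, f} | OUT={b, c, f}
  B1: | IN={b, c, f} | OUT={b, c, d, e, f}
  B2: | IN={b, c, d, e, f} | OUT={b, c, d, e, f}
  B3: | IN={b, c, d, e, f} | OUT={b, c, d, e, f}
  B4: | IN={d, e} | OUT={}

B4 is the boundary node: OUT[B4] = {}
Applying B4's transfer function to that OUT value gives IN[B4] (row B4 above).

Answer: {d, e}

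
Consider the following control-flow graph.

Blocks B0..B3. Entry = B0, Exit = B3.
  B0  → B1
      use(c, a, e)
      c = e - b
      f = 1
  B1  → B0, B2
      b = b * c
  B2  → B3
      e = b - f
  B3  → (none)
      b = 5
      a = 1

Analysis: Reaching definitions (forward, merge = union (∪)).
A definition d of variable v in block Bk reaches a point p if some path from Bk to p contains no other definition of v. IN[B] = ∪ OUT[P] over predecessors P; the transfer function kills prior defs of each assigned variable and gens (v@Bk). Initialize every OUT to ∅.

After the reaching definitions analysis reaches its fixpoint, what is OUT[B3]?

Fixpoint table:
  B0:   IN={b@B1, c@B0, f@B0}   OUT={b@B1, c@B0, f@B0}
  B1:   IN={b@B1, c@B0, f@B0}   OUT={b@B1, c@B0, f@B0}
  B2:   IN={b@B1, c@B0, f@B0}   OUT={b@B1, c@B0, e@B2, f@B0}
  B3:   IN={b@B1, c@B0, e@B2, f@B0}   OUT={a@B3, b@B3, c@B0, e@B2, f@B0}

Merge at B3: IN[B3] = OUT[B2] = {b@B1, c@B0, e@B2, f@B0}
Applying B3's transfer function to that IN value gives OUT[B3] (row B3 above).

Answer: {a@B3, b@B3, c@B0, e@B2, f@B0}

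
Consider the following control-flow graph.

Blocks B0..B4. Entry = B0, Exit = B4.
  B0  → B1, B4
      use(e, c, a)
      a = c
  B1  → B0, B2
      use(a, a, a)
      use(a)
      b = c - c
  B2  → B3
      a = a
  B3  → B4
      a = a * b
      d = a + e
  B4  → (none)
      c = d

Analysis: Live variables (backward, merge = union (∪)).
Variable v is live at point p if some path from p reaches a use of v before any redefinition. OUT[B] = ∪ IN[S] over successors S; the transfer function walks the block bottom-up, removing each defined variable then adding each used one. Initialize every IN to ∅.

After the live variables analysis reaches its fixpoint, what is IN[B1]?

Converged values:
  B0:  IN={a, c, d, e}  OUT={a, c, d, e}
  B1:  IN={a, c, d, e}  OUT={a, b, c, d, e}
  B2:  IN={a, b, e}  OUT={a, b, e}
  B3:  IN={a, b, e}  OUT={d}
  B4:  IN={d}  OUT={}

Merge at B1: OUT[B1] = IN[B0] ⊔ IN[B2] = {a, b, c, d, e}
Applying B1's transfer function to that OUT value gives IN[B1] (row B1 above).

Answer: {a, c, d, e}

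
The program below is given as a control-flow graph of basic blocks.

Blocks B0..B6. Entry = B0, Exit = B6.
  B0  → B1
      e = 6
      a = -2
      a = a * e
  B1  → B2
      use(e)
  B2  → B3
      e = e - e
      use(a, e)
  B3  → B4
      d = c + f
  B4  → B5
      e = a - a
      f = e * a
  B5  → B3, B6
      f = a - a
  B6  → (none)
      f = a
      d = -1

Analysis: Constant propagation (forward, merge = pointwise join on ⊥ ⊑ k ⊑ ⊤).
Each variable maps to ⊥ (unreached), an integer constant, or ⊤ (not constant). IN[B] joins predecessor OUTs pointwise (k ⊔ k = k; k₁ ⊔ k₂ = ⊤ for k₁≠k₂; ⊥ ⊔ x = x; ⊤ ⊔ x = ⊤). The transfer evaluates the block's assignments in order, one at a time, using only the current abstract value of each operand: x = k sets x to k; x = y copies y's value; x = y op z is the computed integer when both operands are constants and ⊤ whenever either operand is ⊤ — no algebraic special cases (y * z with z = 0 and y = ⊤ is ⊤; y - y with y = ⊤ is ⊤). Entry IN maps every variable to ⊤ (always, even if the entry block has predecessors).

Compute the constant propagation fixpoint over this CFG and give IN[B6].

Answer: {a: -12, b: ⊤, c: ⊤, d: ⊤, e: 0, f: 0}

Derivation:
Per-block solution:
  B0:  IN=(all ⊤)  OUT={a:-12, e:6; rest ⊤}
  B1:  IN={a:-12, e:6; rest ⊤}  OUT={a:-12, e:6; rest ⊤}
  B2:  IN={a:-12, e:6; rest ⊤}  OUT={a:-12, e:0; rest ⊤}
  B3:  IN={a:-12, e:0; rest ⊤}  OUT={a:-12, e:0; rest ⊤}
  B4:  IN={a:-12, e:0; rest ⊤}  OUT={a:-12, e:0, f:0; rest ⊤}
  B5:  IN={a:-12, e:0, f:0; rest ⊤}  OUT={a:-12, e:0, f:0; rest ⊤}
  B6:  IN={a:-12, e:0, f:0; rest ⊤}  OUT={a:-12, d:-1, e:0, f:-12; rest ⊤}

Merge at B6: IN[B6] = OUT[B5] = {a: -12, b: ⊤, c: ⊤, d: ⊤, e: 0, f: 0}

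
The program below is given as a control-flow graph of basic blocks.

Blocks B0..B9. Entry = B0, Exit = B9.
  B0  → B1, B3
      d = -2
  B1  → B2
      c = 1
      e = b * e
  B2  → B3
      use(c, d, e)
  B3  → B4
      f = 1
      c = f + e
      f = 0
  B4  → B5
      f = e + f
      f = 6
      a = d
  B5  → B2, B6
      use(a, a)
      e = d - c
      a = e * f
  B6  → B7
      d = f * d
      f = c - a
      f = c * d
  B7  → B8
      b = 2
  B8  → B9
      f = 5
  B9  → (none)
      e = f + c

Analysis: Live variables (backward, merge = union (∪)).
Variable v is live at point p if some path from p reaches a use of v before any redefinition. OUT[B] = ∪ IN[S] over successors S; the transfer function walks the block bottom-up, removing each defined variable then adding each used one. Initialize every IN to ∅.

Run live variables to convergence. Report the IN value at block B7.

Converged values:
  B0:  IN={b, e}  OUT={b, d, e}
  B1:  IN={b, d, e}  OUT={c, d, e}
  B2:  IN={c, d, e}  OUT={d, e}
  B3:  IN={d, e}  OUT={c, d, e, f}
  B4:  IN={c, d, e, f}  OUT={a, c, d, f}
  B5:  IN={a, c, d, f}  OUT={a, c, d, e, f}
  B6:  IN={a, c, d, f}  OUT={c}
  B7:  IN={c}  OUT={c}
  B8:  IN={c}  OUT={c, f}
  B9:  IN={c, f}  OUT={}

Merge at B7: OUT[B7] = IN[B8] = {c}
Applying B7's transfer function to that OUT value gives IN[B7] (row B7 above).

Answer: {c}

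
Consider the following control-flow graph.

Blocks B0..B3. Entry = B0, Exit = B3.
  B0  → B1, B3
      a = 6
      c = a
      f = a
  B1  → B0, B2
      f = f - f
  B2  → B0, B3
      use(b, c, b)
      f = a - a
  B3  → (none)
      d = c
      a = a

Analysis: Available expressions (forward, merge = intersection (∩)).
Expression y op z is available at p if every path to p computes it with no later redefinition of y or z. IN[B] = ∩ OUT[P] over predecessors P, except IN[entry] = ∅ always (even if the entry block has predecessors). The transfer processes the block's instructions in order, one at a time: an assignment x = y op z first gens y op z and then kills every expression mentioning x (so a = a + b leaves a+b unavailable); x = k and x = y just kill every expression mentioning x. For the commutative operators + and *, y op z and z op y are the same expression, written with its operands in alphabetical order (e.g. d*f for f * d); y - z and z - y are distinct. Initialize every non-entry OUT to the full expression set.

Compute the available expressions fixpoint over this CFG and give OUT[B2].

Answer: {a-a}

Derivation:
Per-block solution:
  B0: | IN={} | OUT={}
  B1: | IN={} | OUT={}
  B2: | IN={} | OUT={a-a}
  B3: | IN={} | OUT={}

Merge at B2: IN[B2] = OUT[B1] = {}
Applying B2's transfer function to that IN value gives OUT[B2] (row B2 above).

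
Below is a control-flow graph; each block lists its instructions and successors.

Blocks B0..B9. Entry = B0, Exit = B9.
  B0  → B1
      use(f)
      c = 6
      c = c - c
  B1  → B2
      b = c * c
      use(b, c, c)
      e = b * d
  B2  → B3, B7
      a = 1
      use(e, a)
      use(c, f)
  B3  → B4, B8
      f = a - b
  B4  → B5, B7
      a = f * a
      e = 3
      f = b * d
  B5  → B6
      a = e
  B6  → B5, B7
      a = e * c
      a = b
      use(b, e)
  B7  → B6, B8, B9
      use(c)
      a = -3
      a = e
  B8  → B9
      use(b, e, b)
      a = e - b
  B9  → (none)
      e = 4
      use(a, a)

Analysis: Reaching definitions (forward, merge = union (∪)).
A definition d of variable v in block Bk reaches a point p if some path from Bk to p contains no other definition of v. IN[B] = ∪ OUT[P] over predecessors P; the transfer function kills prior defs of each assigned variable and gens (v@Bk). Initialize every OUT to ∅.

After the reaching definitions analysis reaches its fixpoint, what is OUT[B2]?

Fixpoint table:
  B0:  IN={}  OUT={c@B0}
  B1:  IN={c@B0}  OUT={b@B1, c@B0, e@B1}
  B2:  IN={b@B1, c@B0, e@B1}  OUT={a@B2, b@B1, c@B0, e@B1}
  B3:  IN={a@B2, b@B1, c@B0, e@B1}  OUT={a@B2, b@B1, c@B0, e@B1, f@B3}
  B4:  IN={a@B2, b@B1, c@B0, e@B1, f@B3}  OUT={a@B4, b@B1, c@B0, e@B4, f@B4}
  B5:  IN={a@B4, a@B6, b@B1, c@B0, e@B1, e@B4, f@B4}  OUT={a@B5, b@B1, c@B0, e@B1, e@B4, f@B4}
  B6:  IN={a@B5, a@B7, b@B1, c@B0, e@B1, e@B4, f@B4}  OUT={a@B6, b@B1, c@B0, e@B1, e@B4, f@B4}
  B7:  IN={a@B2, a@B4, a@B6, b@B1, c@B0, e@B1, e@B4, f@B4}  OUT={a@B7, b@B1, c@B0, e@B1, e@B4, f@B4}
  B8:  IN={a@B2, a@B7, b@B1, c@B0, e@B1, e@B4, f@B3, f@B4}  OUT={a@B8, b@B1, c@B0, e@B1, e@B4, f@B3, f@B4}
  B9:  IN={a@B7, a@B8, b@B1, c@B0, e@B1, e@B4, f@B3, f@B4}  OUT={a@B7, a@B8, b@B1, c@B0, e@B9, f@B3, f@B4}

Merge at B2: IN[B2] = OUT[B1] = {b@B1, c@B0, e@B1}
Applying B2's transfer function to that IN value gives OUT[B2] (row B2 above).

Answer: {a@B2, b@B1, c@B0, e@B1}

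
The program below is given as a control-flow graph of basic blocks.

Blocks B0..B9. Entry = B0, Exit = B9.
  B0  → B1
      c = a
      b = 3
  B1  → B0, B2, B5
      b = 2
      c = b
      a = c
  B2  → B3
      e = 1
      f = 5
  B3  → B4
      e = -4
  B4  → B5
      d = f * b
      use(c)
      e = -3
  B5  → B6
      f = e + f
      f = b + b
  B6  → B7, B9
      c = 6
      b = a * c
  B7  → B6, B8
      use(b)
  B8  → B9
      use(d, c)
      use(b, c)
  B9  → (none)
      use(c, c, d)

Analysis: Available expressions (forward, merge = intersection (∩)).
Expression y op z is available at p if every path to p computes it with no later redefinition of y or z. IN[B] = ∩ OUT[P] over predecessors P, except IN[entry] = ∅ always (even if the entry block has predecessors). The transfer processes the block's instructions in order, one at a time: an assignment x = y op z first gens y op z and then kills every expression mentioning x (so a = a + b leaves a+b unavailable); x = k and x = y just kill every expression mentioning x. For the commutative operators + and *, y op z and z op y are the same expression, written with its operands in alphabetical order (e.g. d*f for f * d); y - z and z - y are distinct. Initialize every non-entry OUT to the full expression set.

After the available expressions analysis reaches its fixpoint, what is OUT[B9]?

Answer: {a*c}

Trace:
Fixpoint table:
  B0: | IN={} | OUT={}
  B1: | IN={} | OUT={}
  B2: | IN={} | OUT={}
  B3: | IN={} | OUT={}
  B4: | IN={} | OUT={b*f}
  B5: | IN={} | OUT={b+b}
  B6: | IN={} | OUT={a*c}
  B7: | IN={a*c} | OUT={a*c}
  B8: | IN={a*c} | OUT={a*c}
  B9: | IN={a*c} | OUT={a*c}

Merge at B9: IN[B9] = OUT[B6] ∩ OUT[B8] = {a*c}
Applying B9's transfer function to that IN value gives OUT[B9] (row B9 above).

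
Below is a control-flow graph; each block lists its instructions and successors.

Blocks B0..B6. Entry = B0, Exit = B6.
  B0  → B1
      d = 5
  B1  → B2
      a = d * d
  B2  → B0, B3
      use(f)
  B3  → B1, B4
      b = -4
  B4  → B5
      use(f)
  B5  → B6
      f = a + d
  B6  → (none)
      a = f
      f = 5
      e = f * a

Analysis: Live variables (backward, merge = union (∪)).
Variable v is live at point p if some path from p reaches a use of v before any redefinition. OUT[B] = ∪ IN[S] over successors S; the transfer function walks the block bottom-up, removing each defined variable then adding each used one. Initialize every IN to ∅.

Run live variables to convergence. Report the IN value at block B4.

Answer: {a, d, f}

Derivation:
Per-block solution:
  B0:   IN={f}   OUT={d, f}
  B1:   IN={d, f}   OUT={a, d, f}
  B2:   IN={a, d, f}   OUT={a, d, f}
  B3:   IN={a, d, f}   OUT={a, d, f}
  B4:   IN={a, d, f}   OUT={a, d}
  B5:   IN={a, d}   OUT={f}
  B6:   IN={f}   OUT={}

Merge at B4: OUT[B4] = IN[B5] = {a, d}
Applying B4's transfer function to that OUT value gives IN[B4] (row B4 above).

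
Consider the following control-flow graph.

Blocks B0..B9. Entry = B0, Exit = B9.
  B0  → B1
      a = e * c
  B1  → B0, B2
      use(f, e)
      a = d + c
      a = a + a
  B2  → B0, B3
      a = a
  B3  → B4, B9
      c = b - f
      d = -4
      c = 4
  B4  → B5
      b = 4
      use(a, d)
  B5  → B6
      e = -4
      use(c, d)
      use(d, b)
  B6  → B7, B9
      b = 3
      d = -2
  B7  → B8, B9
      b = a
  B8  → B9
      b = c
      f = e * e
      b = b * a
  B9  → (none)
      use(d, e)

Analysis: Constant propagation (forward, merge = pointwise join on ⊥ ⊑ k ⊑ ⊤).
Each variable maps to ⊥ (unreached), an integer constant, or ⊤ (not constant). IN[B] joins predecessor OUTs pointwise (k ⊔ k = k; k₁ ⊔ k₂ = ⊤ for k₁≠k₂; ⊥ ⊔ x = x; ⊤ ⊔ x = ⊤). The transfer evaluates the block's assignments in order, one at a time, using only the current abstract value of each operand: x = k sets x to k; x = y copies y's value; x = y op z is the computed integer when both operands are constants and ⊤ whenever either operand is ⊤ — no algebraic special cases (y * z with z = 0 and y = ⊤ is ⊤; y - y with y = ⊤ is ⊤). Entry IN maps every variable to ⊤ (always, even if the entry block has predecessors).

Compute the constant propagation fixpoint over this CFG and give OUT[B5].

Fixpoint table:
  B0:  IN=(all ⊤)  OUT=(all ⊤)
  B1:  IN=(all ⊤)  OUT=(all ⊤)
  B2:  IN=(all ⊤)  OUT=(all ⊤)
  B3:  IN=(all ⊤)  OUT={c:4, d:-4; rest ⊤}
  B4:  IN={c:4, d:-4; rest ⊤}  OUT={b:4, c:4, d:-4; rest ⊤}
  B5:  IN={b:4, c:4, d:-4; rest ⊤}  OUT={b:4, c:4, d:-4, e:-4; rest ⊤}
  B6:  IN={b:4, c:4, d:-4, e:-4; rest ⊤}  OUT={b:3, c:4, d:-2, e:-4; rest ⊤}
  B7:  IN={b:3, c:4, d:-2, e:-4; rest ⊤}  OUT={c:4, d:-2, e:-4; rest ⊤}
  B8:  IN={c:4, d:-2, e:-4; rest ⊤}  OUT={c:4, d:-2, e:-4, f:16; rest ⊤}
  B9:  IN={c:4; rest ⊤}  OUT={c:4; rest ⊤}

Merge at B5: IN[B5] = OUT[B4] = {a: ⊤, b: 4, c: 4, d: -4, e: ⊤, f: ⊤}
Applying B5's transfer function to that IN value gives OUT[B5] (row B5 above).

Answer: {a: ⊤, b: 4, c: 4, d: -4, e: -4, f: ⊤}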